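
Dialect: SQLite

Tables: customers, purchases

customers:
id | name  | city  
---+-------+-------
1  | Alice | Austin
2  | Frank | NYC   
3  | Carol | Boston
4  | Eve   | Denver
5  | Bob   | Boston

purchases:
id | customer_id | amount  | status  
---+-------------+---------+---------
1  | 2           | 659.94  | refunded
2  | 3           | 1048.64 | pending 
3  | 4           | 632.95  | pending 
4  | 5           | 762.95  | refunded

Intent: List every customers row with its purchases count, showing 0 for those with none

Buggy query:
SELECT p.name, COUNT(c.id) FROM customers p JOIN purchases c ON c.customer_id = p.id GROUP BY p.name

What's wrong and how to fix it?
Bug: INNER JOIN drops customers rows that have no matching purchases rows

Fix: Switch to LEFT JOIN to retain unmatched parent rows

Corrected query:
SELECT p.name, COUNT(c.id) FROM customers p LEFT JOIN purchases c ON c.customer_id = p.id GROUP BY p.name

Result:
name  | COUNT(c.id)
------+------------
Alice | 0          
Bob   | 1          
Carol | 1          
Eve   | 1          
Frank | 1          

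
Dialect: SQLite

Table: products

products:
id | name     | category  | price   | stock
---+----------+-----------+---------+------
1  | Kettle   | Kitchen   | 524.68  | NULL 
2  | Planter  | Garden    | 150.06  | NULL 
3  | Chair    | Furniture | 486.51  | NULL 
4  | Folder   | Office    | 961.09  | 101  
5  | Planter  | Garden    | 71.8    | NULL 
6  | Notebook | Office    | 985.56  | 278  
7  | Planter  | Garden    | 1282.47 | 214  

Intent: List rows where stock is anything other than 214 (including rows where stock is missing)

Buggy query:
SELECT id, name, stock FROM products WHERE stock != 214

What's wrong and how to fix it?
Bug: 'stock != 214' is unknown when stock is NULL, so NULL rows are silently excluded

Fix: Add an explicit OR stock IS NULL to include the missing-value rows

Corrected query:
SELECT id, name, stock FROM products WHERE stock != 214 OR stock IS NULL

Result:
id | name     | stock
---+----------+------
1  | Kettle   | NULL 
2  | Planter  | NULL 
3  | Chair    | NULL 
4  | Folder   | 101  
5  | Planter  | NULL 
6  | Notebook | 278  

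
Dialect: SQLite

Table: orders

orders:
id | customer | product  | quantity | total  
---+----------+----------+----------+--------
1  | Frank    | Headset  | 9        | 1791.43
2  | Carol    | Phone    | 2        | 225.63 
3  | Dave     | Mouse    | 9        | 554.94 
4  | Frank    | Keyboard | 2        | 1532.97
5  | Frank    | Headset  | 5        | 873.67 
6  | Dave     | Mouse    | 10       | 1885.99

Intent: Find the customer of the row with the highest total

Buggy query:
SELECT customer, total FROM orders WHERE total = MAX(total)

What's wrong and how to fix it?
Bug: MAX(total) is an aggregate and cannot be used directly in WHERE

Fix: Wrap MAX in a scalar subquery so WHERE compares against a single value

Corrected query:
SELECT customer, total FROM orders WHERE total = (SELECT MAX(total) FROM orders)

Result:
customer | total  
---------+--------
Dave     | 1885.99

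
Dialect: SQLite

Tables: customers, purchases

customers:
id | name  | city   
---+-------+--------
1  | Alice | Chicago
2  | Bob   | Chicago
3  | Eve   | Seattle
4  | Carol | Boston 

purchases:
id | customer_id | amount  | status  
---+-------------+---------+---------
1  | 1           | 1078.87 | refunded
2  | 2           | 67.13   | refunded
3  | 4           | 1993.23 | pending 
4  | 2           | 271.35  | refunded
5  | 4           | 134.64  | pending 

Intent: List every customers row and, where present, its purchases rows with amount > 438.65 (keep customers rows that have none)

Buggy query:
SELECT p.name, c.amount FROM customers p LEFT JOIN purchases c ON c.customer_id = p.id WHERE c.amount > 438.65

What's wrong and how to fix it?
Bug: Filtering c.amount in WHERE discards the NULL rows produced by LEFT JOIN, turning it into an inner join

Fix: Put 'c.amount > 438.65' in the JOIN's ON clause instead of WHERE

Corrected query:
SELECT p.name, c.amount FROM customers p LEFT JOIN purchases c ON c.customer_id = p.id AND c.amount > 438.65

Result:
name  | amount 
------+--------
Alice | 1078.87
Bob   | NULL   
Eve   | NULL   
Carol | 1993.23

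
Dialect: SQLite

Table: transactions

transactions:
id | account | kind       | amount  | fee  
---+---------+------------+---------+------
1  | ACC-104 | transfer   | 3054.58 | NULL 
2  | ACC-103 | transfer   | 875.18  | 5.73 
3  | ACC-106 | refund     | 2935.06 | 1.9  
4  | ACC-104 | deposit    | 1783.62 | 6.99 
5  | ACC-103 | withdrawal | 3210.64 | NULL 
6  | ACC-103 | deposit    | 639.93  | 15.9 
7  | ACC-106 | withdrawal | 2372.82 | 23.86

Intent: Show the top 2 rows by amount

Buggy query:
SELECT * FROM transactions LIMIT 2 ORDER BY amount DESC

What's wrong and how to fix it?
Bug: LIMIT must come after ORDER BY

Fix: Swap the clauses: ORDER BY first, then LIMIT

Corrected query:
SELECT * FROM transactions ORDER BY amount DESC LIMIT 2

Result:
id | account | kind       | amount  | fee 
---+---------+------------+---------+-----
5  | ACC-103 | withdrawal | 3210.64 | NULL
1  | ACC-104 | transfer   | 3054.58 | NULL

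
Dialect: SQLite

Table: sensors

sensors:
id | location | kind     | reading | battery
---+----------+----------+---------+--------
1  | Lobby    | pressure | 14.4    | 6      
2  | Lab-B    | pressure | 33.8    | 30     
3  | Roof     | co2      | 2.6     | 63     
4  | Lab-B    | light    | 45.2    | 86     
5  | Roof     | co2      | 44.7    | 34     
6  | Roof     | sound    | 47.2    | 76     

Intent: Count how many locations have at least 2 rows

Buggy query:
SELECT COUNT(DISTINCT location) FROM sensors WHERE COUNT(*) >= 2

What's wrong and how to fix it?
Bug: COUNT(*) cannot appear in WHERE; the per-group count doesn't exist yet

Fix: Group first with HAVING COUNT(*) >= 2, then COUNT the resulting groups

Corrected query:
SELECT COUNT(*) FROM (SELECT location FROM sensors GROUP BY location HAVING COUNT(*) >= 2)

Result:
COUNT(*)
--------
2       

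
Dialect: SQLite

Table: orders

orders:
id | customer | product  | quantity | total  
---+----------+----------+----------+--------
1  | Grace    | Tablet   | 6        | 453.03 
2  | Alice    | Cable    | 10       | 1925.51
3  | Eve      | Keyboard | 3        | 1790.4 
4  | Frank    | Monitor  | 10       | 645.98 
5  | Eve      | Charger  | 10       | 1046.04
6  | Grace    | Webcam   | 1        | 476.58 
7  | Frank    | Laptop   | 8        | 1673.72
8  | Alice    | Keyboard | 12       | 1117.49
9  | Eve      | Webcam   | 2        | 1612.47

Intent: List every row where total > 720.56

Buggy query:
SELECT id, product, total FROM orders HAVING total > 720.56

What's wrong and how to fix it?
Bug: This is a non-aggregate query (no GROUP BY, no aggregates), so in SQLite the HAVING clause is invalid here; a row-level condition belongs in WHERE

Fix: Use WHERE for row-level filtering

Corrected query:
SELECT id, product, total FROM orders WHERE total > 720.56

Result:
id | product  | total  
---+----------+--------
2  | Cable    | 1925.51
3  | Keyboard | 1790.4 
5  | Charger  | 1046.04
7  | Laptop   | 1673.72
8  | Keyboard | 1117.49
9  | Webcam   | 1612.47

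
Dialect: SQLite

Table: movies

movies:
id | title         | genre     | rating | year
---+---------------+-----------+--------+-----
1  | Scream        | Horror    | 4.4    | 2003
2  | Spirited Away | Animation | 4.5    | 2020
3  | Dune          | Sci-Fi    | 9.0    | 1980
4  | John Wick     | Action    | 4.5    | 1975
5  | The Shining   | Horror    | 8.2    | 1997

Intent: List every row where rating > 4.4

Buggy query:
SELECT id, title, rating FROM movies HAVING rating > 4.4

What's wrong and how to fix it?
Bug: HAVING filters the output of aggregation, but this query has no GROUP BY and no aggregate functions, so SQLite rejects it (HAVING clause on a non-aggregate query); the condition here is per row

Fix: Use WHERE for row-level filtering

Corrected query:
SELECT id, title, rating FROM movies WHERE rating > 4.4

Result:
id | title         | rating
---+---------------+-------
2  | Spirited Away | 4.5   
3  | Dune          | 9     
4  | John Wick     | 4.5   
5  | The Shining   | 8.2   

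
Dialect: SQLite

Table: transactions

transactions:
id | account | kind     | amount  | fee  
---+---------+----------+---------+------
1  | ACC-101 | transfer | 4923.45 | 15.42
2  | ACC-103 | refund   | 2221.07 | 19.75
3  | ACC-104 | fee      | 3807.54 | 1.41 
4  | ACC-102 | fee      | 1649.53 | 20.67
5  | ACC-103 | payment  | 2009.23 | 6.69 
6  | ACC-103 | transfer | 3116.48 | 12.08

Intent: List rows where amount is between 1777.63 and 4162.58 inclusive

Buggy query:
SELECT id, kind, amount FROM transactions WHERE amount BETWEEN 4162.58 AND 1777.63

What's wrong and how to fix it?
Bug: BETWEEN expects the lower bound first; with 4162.58 AND 1777.63 the range is empty

Fix: Write BETWEEN 1777.63 AND 4162.58

Corrected query:
SELECT id, kind, amount FROM transactions WHERE amount BETWEEN 1777.63 AND 4162.58

Result:
id | kind     | amount 
---+----------+--------
2  | refund   | 2221.07
3  | fee      | 3807.54
5  | payment  | 2009.23
6  | transfer | 3116.48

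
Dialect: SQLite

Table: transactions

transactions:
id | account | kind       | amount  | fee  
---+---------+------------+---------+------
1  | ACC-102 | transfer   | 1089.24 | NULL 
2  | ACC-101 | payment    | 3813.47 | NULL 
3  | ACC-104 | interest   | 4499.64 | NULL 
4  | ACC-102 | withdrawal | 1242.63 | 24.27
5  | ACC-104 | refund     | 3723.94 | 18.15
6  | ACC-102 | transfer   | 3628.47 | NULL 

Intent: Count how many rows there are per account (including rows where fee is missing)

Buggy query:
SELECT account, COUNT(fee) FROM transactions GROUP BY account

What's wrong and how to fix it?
Bug: COUNT(fee) skips NULLs, so groups with missing fee are undercounted

Fix: Replace COUNT(fee) with COUNT(*)

Corrected query:
SELECT account, COUNT(*) FROM transactions GROUP BY account

Result:
account | COUNT(*)
--------+---------
ACC-101 | 1       
ACC-102 | 3       
ACC-104 | 2       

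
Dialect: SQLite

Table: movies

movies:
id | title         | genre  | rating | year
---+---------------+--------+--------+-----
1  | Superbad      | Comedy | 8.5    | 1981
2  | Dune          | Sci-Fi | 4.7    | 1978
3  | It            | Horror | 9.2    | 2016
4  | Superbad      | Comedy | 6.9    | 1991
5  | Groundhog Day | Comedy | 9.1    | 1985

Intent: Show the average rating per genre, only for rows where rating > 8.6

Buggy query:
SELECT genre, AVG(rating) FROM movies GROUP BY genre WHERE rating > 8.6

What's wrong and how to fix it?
Bug: WHERE cannot follow GROUP BY

Fix: Place WHERE between FROM and GROUP BY

Corrected query:
SELECT genre, AVG(rating) FROM movies WHERE rating > 8.6 GROUP BY genre

Result:
genre  | AVG(rating)
-------+------------
Comedy | 9.1        
Horror | 9.2        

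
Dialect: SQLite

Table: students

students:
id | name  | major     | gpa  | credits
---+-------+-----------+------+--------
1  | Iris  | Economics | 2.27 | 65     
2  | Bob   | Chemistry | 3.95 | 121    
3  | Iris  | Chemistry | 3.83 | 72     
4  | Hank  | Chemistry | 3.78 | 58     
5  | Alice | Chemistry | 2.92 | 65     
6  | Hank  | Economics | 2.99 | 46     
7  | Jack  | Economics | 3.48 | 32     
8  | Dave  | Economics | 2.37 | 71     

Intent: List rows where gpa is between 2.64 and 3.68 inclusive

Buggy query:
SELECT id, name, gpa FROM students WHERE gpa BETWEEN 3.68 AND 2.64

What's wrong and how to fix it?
Bug: The bounds are reversed; BETWEEN a AND b requires a <= b to match anything

Fix: Swap the bounds so the smaller value comes first

Corrected query:
SELECT id, name, gpa FROM students WHERE gpa BETWEEN 2.64 AND 3.68

Result:
id | name  | gpa 
---+-------+-----
5  | Alice | 2.92
6  | Hank  | 2.99
7  | Jack  | 3.48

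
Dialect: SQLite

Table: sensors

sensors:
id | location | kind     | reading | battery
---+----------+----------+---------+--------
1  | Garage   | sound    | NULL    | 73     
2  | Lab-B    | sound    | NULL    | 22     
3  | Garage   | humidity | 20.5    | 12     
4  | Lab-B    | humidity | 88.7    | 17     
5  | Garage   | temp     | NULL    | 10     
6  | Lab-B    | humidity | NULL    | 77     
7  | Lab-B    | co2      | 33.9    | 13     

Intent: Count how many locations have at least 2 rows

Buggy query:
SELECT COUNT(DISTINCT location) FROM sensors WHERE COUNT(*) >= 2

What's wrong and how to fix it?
Bug: COUNT(*) cannot appear in WHERE; the per-group count doesn't exist yet

Fix: Use a subquery that GROUPs and filters with HAVING, then count its rows

Corrected query:
SELECT COUNT(*) FROM (SELECT location FROM sensors GROUP BY location HAVING COUNT(*) >= 2)

Result:
COUNT(*)
--------
2       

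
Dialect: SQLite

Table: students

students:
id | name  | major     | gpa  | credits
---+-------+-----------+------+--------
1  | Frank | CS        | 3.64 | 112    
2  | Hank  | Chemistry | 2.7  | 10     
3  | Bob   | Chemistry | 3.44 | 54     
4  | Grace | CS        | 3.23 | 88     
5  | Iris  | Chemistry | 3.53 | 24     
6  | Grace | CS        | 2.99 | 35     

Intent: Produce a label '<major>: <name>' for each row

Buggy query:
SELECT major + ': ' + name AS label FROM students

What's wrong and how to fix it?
Bug: '+' is numeric addition; on text columns SQLite converts them to 0 instead of concatenating

Fix: Use the || operator for string concatenation

Corrected query:
SELECT major || ': ' || name AS label FROM students

Result:
label          
---------------
CS: Frank      
Chemistry: Hank
Chemistry: Bob 
CS: Grace      
Chemistry: Iris
CS: Grace      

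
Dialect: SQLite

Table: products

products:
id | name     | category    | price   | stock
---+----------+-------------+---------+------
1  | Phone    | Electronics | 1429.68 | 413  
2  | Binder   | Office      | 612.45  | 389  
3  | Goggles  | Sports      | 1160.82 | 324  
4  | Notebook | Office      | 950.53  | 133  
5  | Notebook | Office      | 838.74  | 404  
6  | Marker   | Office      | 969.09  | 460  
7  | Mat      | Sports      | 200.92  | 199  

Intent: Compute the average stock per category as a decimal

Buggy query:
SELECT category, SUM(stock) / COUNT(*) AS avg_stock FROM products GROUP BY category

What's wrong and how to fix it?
Bug: Both operands are integers, so '/' performs integer division and truncates

Fix: Multiply by 1.0 (or CAST to REAL) to force floating-point division

Corrected query:
SELECT category, SUM(stock) * 1.0 / COUNT(*) AS avg_stock FROM products GROUP BY category

Result:
category    | avg_stock
------------+----------
Electronics | 413      
Office      | 346.5    
Sports      | 261.5    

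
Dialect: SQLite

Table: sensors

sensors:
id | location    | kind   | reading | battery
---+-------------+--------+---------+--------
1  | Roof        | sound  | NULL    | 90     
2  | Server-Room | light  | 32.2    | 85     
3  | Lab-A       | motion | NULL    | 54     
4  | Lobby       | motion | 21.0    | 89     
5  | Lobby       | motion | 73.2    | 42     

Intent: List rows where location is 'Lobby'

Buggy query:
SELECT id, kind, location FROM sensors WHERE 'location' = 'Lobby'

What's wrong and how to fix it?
Bug: 'location' in single quotes is a string literal, not the column; the comparison is literal-vs-literal and never true

Fix: Remove the quotes around the column name (or use double quotes for an identifier)

Corrected query:
SELECT id, kind, location FROM sensors WHERE location = 'Lobby'

Result:
id | kind   | location
---+--------+---------
4  | motion | Lobby   
5  | motion | Lobby   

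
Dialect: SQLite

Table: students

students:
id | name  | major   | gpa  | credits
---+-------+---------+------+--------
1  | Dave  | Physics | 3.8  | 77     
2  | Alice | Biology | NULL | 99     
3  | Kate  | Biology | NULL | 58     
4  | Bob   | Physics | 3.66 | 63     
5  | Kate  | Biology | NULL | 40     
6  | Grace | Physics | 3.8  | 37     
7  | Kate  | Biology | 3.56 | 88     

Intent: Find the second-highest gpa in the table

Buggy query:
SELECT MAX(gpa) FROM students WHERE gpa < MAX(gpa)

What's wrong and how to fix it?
Bug: The inner MAX is an aggregate inside WHERE, which is not allowed

Fix: Compute the overall MAX in a subquery, then take MAX of rows below it

Corrected query:
SELECT MAX(gpa) FROM students WHERE gpa < (SELECT MAX(gpa) FROM students)

Result:
MAX(gpa)
--------
3.66    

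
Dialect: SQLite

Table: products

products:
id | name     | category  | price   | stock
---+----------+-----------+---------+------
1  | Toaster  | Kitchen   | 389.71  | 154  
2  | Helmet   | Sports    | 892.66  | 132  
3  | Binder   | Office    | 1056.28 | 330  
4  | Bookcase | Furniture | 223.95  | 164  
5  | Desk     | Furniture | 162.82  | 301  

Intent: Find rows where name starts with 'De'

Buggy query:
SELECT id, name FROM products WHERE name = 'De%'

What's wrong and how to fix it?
Bug: Wildcards only work with LIKE; '=' treats '%' as a literal character

Fix: Replace '=' with LIKE so 'De%' is treated as a pattern

Corrected query:
SELECT id, name FROM products WHERE name LIKE 'De%'

Result:
id | name
---+-----
5  | Desk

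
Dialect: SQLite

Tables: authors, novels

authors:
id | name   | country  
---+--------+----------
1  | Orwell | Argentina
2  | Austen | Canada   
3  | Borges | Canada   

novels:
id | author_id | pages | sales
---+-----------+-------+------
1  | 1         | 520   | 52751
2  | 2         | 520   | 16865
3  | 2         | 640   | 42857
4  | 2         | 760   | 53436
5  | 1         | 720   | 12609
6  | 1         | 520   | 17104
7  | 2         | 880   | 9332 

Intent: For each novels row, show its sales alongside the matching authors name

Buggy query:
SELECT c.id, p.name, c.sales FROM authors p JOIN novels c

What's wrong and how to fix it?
Bug: JOIN with no ON clause produces a cartesian product; every novels row pairs with every authors row

Fix: Specify the join condition linking the foreign key to the parent id

Corrected query:
SELECT c.id, p.name, c.sales FROM authors p JOIN novels c ON c.author_id = p.id

Result:
id | name   | sales
---+--------+------
1  | Orwell | 52751
2  | Austen | 16865
3  | Austen | 42857
4  | Austen | 53436
5  | Orwell | 12609
6  | Orwell | 17104
7  | Austen | 9332 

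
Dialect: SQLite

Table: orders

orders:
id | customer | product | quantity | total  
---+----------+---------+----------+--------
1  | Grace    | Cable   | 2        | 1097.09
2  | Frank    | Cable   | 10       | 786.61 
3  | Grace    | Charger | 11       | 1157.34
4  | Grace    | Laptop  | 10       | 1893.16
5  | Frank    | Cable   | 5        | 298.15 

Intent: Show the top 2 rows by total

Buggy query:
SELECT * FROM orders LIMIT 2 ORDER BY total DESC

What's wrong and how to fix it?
Bug: LIMIT must come after ORDER BY

Fix: Swap the clauses: ORDER BY first, then LIMIT

Corrected query:
SELECT * FROM orders ORDER BY total DESC LIMIT 2

Result:
id | customer | product | quantity | total  
---+----------+---------+----------+--------
4  | Grace    | Laptop  | 10       | 1893.16
3  | Grace    | Charger | 11       | 1157.34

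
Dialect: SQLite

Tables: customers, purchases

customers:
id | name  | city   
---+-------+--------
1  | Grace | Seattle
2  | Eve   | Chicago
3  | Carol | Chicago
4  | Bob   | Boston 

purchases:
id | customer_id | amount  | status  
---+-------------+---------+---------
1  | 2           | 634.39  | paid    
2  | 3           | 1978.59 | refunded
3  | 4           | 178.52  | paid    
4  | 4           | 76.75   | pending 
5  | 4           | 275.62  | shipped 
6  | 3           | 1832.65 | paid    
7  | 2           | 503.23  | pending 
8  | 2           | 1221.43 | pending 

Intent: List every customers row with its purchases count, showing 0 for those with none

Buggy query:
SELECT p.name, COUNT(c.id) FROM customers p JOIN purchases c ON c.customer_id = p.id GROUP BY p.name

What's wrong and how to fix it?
Bug: An inner join excludes parents with zero children

Fix: Use LEFT JOIN so parents without children still appear (COUNT(c.id) gives 0)

Corrected query:
SELECT p.name, COUNT(c.id) FROM customers p LEFT JOIN purchases c ON c.customer_id = p.id GROUP BY p.name

Result:
name  | COUNT(c.id)
------+------------
Bob   | 3          
Carol | 2          
Eve   | 3          
Grace | 0          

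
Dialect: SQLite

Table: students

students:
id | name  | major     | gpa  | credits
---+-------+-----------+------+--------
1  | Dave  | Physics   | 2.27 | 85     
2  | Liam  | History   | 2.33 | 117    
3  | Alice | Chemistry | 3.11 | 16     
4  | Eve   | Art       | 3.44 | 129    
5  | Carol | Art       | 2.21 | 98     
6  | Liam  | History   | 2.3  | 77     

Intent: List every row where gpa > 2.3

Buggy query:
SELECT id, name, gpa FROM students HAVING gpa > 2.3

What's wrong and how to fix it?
Bug: This is a non-aggregate query (no GROUP BY, no aggregates), so in SQLite the HAVING clause is invalid here; a row-level condition belongs in WHERE

Fix: Use WHERE for row-level filtering

Corrected query:
SELECT id, name, gpa FROM students WHERE gpa > 2.3

Result:
id | name  | gpa 
---+-------+-----
2  | Liam  | 2.33
3  | Alice | 3.11
4  | Eve   | 3.44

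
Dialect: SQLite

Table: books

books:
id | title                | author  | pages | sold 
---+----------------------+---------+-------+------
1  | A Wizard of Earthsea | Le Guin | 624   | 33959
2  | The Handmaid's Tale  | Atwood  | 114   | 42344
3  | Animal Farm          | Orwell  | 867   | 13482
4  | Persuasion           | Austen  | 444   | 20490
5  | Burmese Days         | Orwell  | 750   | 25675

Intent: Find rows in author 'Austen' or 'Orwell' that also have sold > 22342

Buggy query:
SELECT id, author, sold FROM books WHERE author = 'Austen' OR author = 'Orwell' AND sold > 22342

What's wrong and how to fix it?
Bug: Without parentheses, AND is evaluated before OR, so the sold filter only applies to the 'Orwell' branch

Fix: Group the OR with parentheses (or use IN), then AND the threshold

Corrected query:
SELECT id, author, sold FROM books WHERE (author = 'Austen' OR author = 'Orwell') AND sold > 22342

Result:
id | author | sold 
---+--------+------
5  | Orwell | 25675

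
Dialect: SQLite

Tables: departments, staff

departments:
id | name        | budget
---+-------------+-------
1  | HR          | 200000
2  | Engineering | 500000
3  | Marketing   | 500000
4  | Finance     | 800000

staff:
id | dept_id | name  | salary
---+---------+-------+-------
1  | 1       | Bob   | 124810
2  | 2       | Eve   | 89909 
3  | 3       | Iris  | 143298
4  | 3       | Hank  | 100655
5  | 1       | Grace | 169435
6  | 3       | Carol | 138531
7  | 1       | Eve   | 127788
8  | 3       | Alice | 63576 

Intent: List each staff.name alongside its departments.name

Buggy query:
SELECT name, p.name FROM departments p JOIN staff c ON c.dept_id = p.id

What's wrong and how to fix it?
Bug: 'name' exists in both joined tables, so the database can't tell which one is meant

Fix: Prefix ambiguous columns with the table alias

Corrected query:
SELECT c.name, p.name FROM departments p JOIN staff c ON c.dept_id = p.id

Result:
name  | name       
------+------------
Bob   | HR         
Eve   | Engineering
Iris  | Marketing  
Hank  | Marketing  
Grace | HR         
Carol | Marketing  
Eve   | HR         
Alice | Marketing  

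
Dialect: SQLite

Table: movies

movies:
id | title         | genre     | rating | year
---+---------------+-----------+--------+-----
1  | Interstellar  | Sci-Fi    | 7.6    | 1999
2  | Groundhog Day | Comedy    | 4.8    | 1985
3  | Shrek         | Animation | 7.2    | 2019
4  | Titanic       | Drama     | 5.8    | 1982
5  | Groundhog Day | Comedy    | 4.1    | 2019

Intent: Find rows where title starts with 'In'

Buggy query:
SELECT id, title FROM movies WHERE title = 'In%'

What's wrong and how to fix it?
Bug: Wildcards only work with LIKE; '=' treats '%' as a literal character

Fix: Replace '=' with LIKE so 'In%' is treated as a pattern

Corrected query:
SELECT id, title FROM movies WHERE title LIKE 'In%'

Result:
id | title       
---+-------------
1  | Interstellar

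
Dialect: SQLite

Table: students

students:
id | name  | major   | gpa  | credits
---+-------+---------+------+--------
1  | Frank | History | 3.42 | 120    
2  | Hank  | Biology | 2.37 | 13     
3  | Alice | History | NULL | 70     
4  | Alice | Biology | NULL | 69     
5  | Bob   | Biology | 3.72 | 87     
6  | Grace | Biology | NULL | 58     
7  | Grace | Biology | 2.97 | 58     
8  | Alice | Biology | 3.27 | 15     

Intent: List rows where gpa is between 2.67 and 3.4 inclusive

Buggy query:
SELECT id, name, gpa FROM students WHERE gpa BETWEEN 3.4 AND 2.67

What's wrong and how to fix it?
Bug: The bounds are reversed; BETWEEN a AND b requires a <= b to match anything

Fix: Swap the bounds so the smaller value comes first

Corrected query:
SELECT id, name, gpa FROM students WHERE gpa BETWEEN 2.67 AND 3.4

Result:
id | name  | gpa 
---+-------+-----
7  | Grace | 2.97
8  | Alice | 3.27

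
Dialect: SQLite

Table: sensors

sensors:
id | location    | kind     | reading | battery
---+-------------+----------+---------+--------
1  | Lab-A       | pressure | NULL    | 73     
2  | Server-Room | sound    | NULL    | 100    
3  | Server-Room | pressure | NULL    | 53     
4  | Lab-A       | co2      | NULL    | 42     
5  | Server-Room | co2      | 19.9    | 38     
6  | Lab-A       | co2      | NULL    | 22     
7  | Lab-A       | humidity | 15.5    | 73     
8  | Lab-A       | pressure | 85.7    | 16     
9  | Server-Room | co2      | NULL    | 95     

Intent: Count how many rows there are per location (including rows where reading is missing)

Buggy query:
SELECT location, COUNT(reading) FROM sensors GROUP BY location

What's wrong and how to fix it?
Bug: COUNT(column) counts non-NULL values only; rows with NULL reading aren't counted

Fix: Use COUNT(*) to count all rows regardless of NULL

Corrected query:
SELECT location, COUNT(*) FROM sensors GROUP BY location

Result:
location    | COUNT(*)
------------+---------
Lab-A       | 5       
Server-Room | 4       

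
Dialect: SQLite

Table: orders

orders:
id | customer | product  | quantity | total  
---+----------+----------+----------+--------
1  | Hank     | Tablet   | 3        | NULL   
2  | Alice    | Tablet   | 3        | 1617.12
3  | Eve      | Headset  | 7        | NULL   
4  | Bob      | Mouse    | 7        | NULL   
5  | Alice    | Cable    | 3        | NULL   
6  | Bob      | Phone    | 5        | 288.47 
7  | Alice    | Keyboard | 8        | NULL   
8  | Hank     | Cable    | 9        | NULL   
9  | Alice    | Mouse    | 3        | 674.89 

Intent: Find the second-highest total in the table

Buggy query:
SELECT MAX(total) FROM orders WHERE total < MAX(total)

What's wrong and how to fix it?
Bug: The inner MAX is an aggregate inside WHERE, which is not allowed

Fix: Compute the overall MAX in a subquery, then take MAX of rows below it

Corrected query:
SELECT MAX(total) FROM orders WHERE total < (SELECT MAX(total) FROM orders)

Result:
MAX(total)
----------
674.89    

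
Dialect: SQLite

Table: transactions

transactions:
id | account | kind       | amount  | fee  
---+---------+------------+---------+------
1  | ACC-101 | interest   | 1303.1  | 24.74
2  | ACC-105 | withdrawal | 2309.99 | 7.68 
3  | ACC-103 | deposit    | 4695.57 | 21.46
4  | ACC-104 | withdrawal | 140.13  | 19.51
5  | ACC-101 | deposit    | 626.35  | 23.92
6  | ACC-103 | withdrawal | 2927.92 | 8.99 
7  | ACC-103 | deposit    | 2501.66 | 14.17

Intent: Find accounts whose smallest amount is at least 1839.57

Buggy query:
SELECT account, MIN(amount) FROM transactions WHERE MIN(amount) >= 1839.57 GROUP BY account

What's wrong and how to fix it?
Bug: MIN() in WHERE is a misuse of aggregate

Fix: Replace WHERE with HAVING after the GROUP BY

Corrected query:
SELECT account, MIN(amount) FROM transactions GROUP BY account HAVING MIN(amount) >= 1839.57

Result:
account | MIN(amount)
--------+------------
ACC-103 | 2501.66    
ACC-105 | 2309.99    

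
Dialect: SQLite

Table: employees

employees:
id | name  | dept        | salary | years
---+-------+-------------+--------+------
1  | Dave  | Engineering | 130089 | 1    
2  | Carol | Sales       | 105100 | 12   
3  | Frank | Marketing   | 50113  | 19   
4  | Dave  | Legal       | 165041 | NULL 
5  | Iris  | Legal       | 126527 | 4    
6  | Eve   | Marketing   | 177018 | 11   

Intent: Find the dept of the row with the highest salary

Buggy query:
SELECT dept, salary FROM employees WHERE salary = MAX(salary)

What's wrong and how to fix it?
Bug: WHERE is evaluated per row; an aggregate over the whole table isn't defined there

Fix: Use a subquery: WHERE salary = (SELECT MAX(salary) FROM employees)

Corrected query:
SELECT dept, salary FROM employees WHERE salary = (SELECT MAX(salary) FROM employees)

Result:
dept      | salary
----------+-------
Marketing | 177018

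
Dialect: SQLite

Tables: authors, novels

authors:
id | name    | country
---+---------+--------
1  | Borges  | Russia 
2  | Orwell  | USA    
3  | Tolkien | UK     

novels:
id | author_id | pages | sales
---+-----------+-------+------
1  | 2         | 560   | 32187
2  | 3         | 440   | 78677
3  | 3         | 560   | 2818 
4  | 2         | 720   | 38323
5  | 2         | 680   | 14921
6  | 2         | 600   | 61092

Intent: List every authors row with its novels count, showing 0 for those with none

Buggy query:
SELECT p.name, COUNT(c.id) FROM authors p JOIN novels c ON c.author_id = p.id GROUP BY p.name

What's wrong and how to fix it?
Bug: An inner join excludes parents with zero children

Fix: Use LEFT JOIN so parents without children still appear (COUNT(c.id) gives 0)

Corrected query:
SELECT p.name, COUNT(c.id) FROM authors p LEFT JOIN novels c ON c.author_id = p.id GROUP BY p.name

Result:
name    | COUNT(c.id)
--------+------------
Borges  | 0          
Orwell  | 4          
Tolkien | 2          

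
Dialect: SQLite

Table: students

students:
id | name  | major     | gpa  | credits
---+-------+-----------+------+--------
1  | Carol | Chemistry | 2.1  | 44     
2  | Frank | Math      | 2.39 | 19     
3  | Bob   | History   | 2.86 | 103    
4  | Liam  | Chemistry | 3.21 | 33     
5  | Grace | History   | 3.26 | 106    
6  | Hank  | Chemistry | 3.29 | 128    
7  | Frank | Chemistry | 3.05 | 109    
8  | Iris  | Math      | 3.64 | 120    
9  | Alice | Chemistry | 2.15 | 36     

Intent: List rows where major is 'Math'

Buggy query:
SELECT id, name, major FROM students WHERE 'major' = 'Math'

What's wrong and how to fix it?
Bug: 'major' in single quotes is a string literal, not the column; the comparison is literal-vs-literal and never true

Fix: Reference the column as major without single quotes

Corrected query:
SELECT id, name, major FROM students WHERE major = 'Math'

Result:
id | name  | major
---+-------+------
2  | Frank | Math 
8  | Iris  | Math 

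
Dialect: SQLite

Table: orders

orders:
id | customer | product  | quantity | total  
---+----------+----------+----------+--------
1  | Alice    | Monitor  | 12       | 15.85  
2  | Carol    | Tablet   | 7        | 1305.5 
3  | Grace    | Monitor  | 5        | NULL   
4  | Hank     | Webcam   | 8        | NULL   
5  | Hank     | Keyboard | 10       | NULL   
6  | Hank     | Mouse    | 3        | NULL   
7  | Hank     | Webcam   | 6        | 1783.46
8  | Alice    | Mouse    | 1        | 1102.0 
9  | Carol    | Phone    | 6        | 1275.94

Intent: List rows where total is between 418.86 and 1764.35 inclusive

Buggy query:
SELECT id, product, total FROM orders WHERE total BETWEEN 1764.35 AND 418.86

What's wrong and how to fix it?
Bug: The bounds are reversed; BETWEEN a AND b requires a <= b to match anything

Fix: Swap the bounds so the smaller value comes first

Corrected query:
SELECT id, product, total FROM orders WHERE total BETWEEN 418.86 AND 1764.35

Result:
id | product | total  
---+---------+--------
2  | Tablet  | 1305.5 
8  | Mouse   | 1102   
9  | Phone   | 1275.94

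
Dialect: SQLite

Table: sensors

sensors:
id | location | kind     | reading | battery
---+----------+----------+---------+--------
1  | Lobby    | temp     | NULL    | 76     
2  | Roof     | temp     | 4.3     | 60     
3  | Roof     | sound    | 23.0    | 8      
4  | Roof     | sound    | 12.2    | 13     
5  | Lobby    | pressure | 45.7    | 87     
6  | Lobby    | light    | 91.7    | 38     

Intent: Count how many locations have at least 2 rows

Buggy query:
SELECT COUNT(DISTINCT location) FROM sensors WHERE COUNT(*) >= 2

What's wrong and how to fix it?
Bug: COUNT(*) cannot appear in WHERE; the per-group count doesn't exist yet

Fix: Group first with HAVING COUNT(*) >= 2, then COUNT the resulting groups

Corrected query:
SELECT COUNT(*) FROM (SELECT location FROM sensors GROUP BY location HAVING COUNT(*) >= 2)

Result:
COUNT(*)
--------
2       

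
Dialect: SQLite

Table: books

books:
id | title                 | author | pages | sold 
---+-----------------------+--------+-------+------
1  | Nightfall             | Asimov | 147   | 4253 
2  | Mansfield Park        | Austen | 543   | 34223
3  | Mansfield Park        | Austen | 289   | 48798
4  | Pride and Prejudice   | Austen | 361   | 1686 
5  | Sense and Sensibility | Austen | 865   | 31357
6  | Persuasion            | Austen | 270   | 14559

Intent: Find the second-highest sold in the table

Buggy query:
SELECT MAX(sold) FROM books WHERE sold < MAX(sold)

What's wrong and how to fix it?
Bug: MAX(sold) on the right of the comparison is an aggregate-in-WHERE error

Fix: Put the inner MAX in a scalar subquery

Corrected query:
SELECT MAX(sold) FROM books WHERE sold < (SELECT MAX(sold) FROM books)

Result:
MAX(sold)
---------
34223    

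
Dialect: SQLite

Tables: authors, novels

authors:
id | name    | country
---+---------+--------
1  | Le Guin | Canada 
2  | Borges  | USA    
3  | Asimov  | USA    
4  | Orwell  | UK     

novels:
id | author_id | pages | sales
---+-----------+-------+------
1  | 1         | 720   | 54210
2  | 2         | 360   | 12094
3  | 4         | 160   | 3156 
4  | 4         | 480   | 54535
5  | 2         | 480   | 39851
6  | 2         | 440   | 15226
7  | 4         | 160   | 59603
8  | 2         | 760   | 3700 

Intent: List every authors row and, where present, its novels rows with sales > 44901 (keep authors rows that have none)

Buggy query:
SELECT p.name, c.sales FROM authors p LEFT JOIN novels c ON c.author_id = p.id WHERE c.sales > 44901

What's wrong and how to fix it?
Bug: A WHERE condition on the right-hand table after LEFT JOIN drops unmatched parents

Fix: Put 'c.sales > 44901' in the JOIN's ON clause instead of WHERE

Corrected query:
SELECT p.name, c.sales FROM authors p LEFT JOIN novels c ON c.author_id = p.id AND c.sales > 44901

Result:
name    | sales
--------+------
Le Guin | 54210
Borges  | NULL 
Asimov  | NULL 
Orwell  | 54535
Orwell  | 59603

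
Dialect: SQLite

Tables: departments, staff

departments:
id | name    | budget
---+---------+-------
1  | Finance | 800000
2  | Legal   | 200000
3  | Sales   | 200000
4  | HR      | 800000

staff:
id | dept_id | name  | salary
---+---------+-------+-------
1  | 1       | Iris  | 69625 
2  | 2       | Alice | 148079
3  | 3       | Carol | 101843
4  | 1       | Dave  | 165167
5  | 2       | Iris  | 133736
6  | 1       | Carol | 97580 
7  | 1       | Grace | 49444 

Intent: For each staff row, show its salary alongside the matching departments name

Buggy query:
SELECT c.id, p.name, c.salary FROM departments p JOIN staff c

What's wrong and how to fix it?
Bug: Missing join condition: each staff row is matched to all departments rows instead of just its own

Fix: Add ON c.dept_id = p.id to the JOIN

Corrected query:
SELECT c.id, p.name, c.salary FROM departments p JOIN staff c ON c.dept_id = p.id

Result:
id | name    | salary
---+---------+-------
1  | Finance | 69625 
2  | Legal   | 148079
3  | Sales   | 101843
4  | Finance | 165167
5  | Legal   | 133736
6  | Finance | 97580 
7  | Finance | 49444 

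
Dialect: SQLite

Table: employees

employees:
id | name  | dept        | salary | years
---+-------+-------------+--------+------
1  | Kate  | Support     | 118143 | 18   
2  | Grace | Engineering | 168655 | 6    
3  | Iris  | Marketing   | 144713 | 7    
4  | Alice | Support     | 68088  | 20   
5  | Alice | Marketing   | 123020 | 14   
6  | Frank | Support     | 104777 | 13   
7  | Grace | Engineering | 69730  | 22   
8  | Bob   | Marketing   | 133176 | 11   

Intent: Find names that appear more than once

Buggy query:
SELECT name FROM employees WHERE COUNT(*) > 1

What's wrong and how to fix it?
Bug: COUNT(*) is an aggregate and cannot be used in WHERE

Fix: GROUP BY name, then filter groups with HAVING COUNT(*) > 1

Corrected query:
SELECT name FROM employees GROUP BY name HAVING COUNT(*) > 1

Result:
name 
-----
Alice
Grace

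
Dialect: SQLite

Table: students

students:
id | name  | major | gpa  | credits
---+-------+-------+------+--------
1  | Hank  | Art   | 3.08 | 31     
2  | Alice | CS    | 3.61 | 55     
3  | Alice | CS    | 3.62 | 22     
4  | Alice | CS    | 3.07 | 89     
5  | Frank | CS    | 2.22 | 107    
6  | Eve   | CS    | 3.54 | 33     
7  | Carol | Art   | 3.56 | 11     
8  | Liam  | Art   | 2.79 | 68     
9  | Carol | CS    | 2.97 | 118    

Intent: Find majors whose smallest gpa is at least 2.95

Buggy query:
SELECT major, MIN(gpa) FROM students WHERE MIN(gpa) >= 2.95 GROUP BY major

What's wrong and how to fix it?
Bug: Aggregates like MIN are computed per group after WHERE runs

Fix: Replace WHERE with HAVING after the GROUP BY

Corrected query:
SELECT major, MIN(gpa) FROM students GROUP BY major HAVING MIN(gpa) >= 2.95

Result:
(no rows)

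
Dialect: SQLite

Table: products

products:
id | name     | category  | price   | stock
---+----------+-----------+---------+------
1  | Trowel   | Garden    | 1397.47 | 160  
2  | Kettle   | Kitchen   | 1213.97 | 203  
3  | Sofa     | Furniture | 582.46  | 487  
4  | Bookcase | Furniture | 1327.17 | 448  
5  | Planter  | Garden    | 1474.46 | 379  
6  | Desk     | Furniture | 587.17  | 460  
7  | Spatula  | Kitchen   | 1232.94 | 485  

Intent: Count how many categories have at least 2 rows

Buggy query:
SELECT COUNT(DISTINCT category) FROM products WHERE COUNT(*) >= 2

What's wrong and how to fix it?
Bug: COUNT(*) cannot appear in WHERE; the per-group count doesn't exist yet

Fix: Use a subquery that GROUPs and filters with HAVING, then count its rows

Corrected query:
SELECT COUNT(*) FROM (SELECT category FROM products GROUP BY category HAVING COUNT(*) >= 2)

Result:
COUNT(*)
--------
3       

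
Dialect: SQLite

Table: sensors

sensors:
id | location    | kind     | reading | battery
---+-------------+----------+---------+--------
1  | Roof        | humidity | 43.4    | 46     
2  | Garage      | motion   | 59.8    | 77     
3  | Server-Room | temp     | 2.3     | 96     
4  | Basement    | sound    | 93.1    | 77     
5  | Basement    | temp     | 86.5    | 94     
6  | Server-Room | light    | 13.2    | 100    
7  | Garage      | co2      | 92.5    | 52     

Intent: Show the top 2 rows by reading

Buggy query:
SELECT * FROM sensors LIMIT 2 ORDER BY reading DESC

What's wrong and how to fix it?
Bug: ORDER BY cannot follow LIMIT; LIMIT is the final clause

Fix: Sort with ORDER BY, then apply LIMIT

Corrected query:
SELECT * FROM sensors ORDER BY reading DESC LIMIT 2

Result:
id | location | kind  | reading | battery
---+----------+-------+---------+--------
4  | Basement | sound | 93.1    | 77     
7  | Garage   | co2   | 92.5    | 52     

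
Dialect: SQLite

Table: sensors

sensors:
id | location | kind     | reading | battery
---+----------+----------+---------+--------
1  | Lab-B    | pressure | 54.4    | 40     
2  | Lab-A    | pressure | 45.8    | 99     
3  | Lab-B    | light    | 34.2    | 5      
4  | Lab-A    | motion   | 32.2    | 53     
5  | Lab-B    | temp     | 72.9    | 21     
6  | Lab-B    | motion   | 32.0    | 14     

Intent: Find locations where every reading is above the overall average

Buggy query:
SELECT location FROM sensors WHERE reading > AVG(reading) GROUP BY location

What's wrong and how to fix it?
Bug: AVG() is an aggregate; it can't sit directly in WHERE

Fix: Use a subquery for AVG and a HAVING MIN(...) filter so the condition holds for every row in the group

Corrected query:
SELECT location FROM sensors GROUP BY location HAVING MIN(reading) > (SELECT AVG(reading) FROM sensors)

Result:
(no rows)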